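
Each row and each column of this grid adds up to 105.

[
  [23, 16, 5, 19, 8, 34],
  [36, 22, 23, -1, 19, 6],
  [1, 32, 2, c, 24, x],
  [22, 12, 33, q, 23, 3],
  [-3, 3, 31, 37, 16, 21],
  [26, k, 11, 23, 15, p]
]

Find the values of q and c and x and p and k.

q = 12, c = 15, x = 31, p = 10, k = 20

Column 2: 16 + 22 + 32 + 12 + 3 = 85, so its missing entry is 105 − 85 = 20.
Row 6: 26 + 20 + 11 + 23 + 15 = 95, so its missing entry is 105 − 95 = 10.
Row 4: 22 + 12 + 33 + 23 + 3 = 93, so its missing entry is 105 − 93 = 12.
Column 4: 19 − 1 + 12 + 37 + 23 = 90, so its missing entry is 105 − 90 = 15.
Row 3: 1 + 32 + 2 + 15 + 24 = 74, so its missing entry is 105 − 74 = 31.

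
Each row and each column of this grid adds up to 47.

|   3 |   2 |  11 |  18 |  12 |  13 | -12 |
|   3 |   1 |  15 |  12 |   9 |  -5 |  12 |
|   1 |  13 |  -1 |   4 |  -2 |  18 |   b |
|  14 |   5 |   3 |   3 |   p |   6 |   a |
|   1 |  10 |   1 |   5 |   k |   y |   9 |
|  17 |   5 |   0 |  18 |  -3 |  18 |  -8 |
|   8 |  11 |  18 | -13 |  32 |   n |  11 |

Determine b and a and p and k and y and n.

b = 14, a = 21, p = -5, k = 4, y = 17, n = -20

Row 7: 8 + 11 + 18 − 13 + 32 + 11 = 67, so its missing entry is 47 − 67 = -20.
Column 6: 13 − 5 + 18 + 6 + 18 − 20 = 30, so its missing entry is 47 − 30 = 17.
Row 5: 1 + 10 + 1 + 5 + 17 + 9 = 43, so its missing entry is 47 − 43 = 4.
Column 5: 12 + 9 − 2 + 4 − 3 + 32 = 52, so its missing entry is 47 − 52 = -5.
Row 3: 1 + 13 − 1 + 4 − 2 + 18 = 33, so its missing entry is 47 − 33 = 14.
Row 4: 14 + 5 + 3 + 3 − 5 + 6 = 26, so its missing entry is 47 − 26 = 21.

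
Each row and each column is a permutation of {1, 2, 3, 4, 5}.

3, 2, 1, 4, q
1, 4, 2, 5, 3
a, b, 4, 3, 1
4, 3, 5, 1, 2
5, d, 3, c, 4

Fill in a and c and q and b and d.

At (row 1, col 5): row 1 already has {1, 2, 3, 4}, so the value is 5.
At (row 5, col 4): column 4 already has {1, 3, 4, 5}, so the value is 2.
For row 3, column 1: column 1 already has {1, 3, 4, 5}; that leaves 2.
At (row 3, col 2): row 3 already has {1, 2, 3, 4}, so the value is 5.
Cell (5,2): row 5 already has {2, 3, 4, 5} → 1.

a = 2, c = 2, q = 5, b = 5, d = 1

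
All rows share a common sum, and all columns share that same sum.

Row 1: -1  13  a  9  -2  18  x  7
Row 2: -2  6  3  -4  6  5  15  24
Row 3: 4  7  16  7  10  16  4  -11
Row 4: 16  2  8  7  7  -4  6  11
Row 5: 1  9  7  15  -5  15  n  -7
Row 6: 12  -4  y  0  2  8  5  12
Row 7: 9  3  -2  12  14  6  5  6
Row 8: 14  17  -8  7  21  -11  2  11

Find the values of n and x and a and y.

n = 18, x = -2, a = 11, y = 18

Rows 2 and 3 both sum to 53, so that's the common total.
Row 6 has 12 − 4 + 0 + 2 + 8 + 5 + 12 = 35; the blank must be 53 − 35 = 18.
Column 3 has 3 + 16 + 8 + 7 + 18 − 2 − 8 = 42; the blank must be 53 − 42 = 11.
Row 5 has 1 + 9 + 7 + 15 − 5 + 15 − 7 = 35; the blank must be 53 − 35 = 18.
Row 1 has -1 + 13 + 11 + 9 − 2 + 18 + 7 = 55; the blank must be 53 − 55 = -2.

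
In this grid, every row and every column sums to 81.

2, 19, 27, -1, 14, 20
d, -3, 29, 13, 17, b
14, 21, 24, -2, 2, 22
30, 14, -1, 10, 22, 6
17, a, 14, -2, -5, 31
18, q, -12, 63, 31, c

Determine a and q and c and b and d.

Column 1: 2 + 14 + 30 + 17 + 18 = 81, so its missing entry is 81 − 81 = 0.
Row 2: 0 − 3 + 29 + 13 + 17 = 56, so its missing entry is 81 − 56 = 25.
Column 6: 20 + 25 + 22 + 6 + 31 = 104, so its missing entry is 81 − 104 = -23.
Row 6: 18 − 12 + 63 + 31 − 23 = 77, so its missing entry is 81 − 77 = 4.
Row 5: 17 + 14 − 2 − 5 + 31 = 55, so its missing entry is 81 − 55 = 26.

a = 26, q = 4, c = -23, b = 25, d = 0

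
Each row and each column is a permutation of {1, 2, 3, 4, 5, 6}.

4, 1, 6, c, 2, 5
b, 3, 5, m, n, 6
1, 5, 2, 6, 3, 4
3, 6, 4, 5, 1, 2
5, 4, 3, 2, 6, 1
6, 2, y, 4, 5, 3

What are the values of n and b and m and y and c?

n = 4, b = 2, m = 1, y = 1, c = 3

For row 1, column 4: row 1 already has {1, 2, 4, 5, 6}; that leaves 3.
For row 2, column 5: column 5 already has {1, 2, 3, 5, 6}; that leaves 4.
At (row 2, col 1): column 1 already has {1, 3, 4, 5, 6}, so the value is 2.
For row 2, column 4: row 2 already has {2, 3, 4, 5, 6}; that leaves 1.
At (row 6, col 3): row 6 already has {2, 3, 4, 5, 6}, so the value is 1.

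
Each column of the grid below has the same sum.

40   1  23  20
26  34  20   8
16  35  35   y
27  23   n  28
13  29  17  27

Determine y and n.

y = 39, n = 27

The complete columns each total 122.
Column 4 is missing 122 − 83 = 39 (since 20 + 8 + 28 + 27 = 83).
Column 3 is missing 122 − 95 = 27 (since 23 + 20 + 35 + 17 = 95).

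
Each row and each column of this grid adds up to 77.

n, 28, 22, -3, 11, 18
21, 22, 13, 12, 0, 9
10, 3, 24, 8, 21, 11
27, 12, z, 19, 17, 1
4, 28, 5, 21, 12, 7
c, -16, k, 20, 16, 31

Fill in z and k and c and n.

Row 1: 28 + 22 − 3 + 11 + 18 = 76, so its missing entry is 77 − 76 = 1.
Row 4: 27 + 12 + 19 + 17 + 1 = 76, so its missing entry is 77 − 76 = 1.
Column 1: 1 + 21 + 10 + 27 + 4 = 63, so its missing entry is 77 − 63 = 14.
Row 6: 14 − 16 + 20 + 16 + 31 = 65, so its missing entry is 77 − 65 = 12.

z = 1, k = 12, c = 14, n = 1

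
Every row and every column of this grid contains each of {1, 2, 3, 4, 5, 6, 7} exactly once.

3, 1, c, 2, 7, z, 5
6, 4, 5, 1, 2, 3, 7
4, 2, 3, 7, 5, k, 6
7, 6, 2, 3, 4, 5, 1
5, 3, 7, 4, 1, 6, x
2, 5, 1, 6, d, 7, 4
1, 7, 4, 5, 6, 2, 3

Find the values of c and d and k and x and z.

c = 6, d = 3, k = 1, x = 2, z = 4

For row 6, column 5: row 6 already has {1, 2, 4, 5, 6, 7}; that leaves 3.
At (row 5, col 7): row 5 already has {1, 3, 4, 5, 6, 7}, so the value is 2.
At (row 1, col 3): column 3 already has {1, 2, 3, 4, 5, 7}, so the value is 6.
For row 1, column 6: row 1 already has {1, 2, 3, 5, 6, 7}; that leaves 4.
At (row 3, col 6): row 3 already has {2, 3, 4, 5, 6, 7}, so the value is 1.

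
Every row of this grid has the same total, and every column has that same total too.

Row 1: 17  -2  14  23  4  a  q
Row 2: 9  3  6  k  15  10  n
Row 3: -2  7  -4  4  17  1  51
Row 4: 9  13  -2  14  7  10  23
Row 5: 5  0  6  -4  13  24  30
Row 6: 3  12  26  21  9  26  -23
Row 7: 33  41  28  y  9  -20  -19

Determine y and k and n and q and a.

y = 2, k = 14, n = 17, q = -5, a = 23

Rows 3 and 4 both sum to 74, so that's the common total.
Column 6: 10 + 1 + 10 + 24 + 26 − 20 = 51, so its missing entry is 74 − 51 = 23.
Row 1: 17 − 2 + 14 + 23 + 4 + 23 = 79, so its missing entry is 74 − 79 = -5.
Column 7: -5 + 51 + 23 + 30 − 23 − 19 = 57, so its missing entry is 74 − 57 = 17.
Row 7: 33 + 41 + 28 + 9 − 20 − 19 = 72, so its missing entry is 74 − 72 = 2.
Row 2: 9 + 3 + 6 + 15 + 10 + 17 = 60, so its missing entry is 74 − 60 = 14.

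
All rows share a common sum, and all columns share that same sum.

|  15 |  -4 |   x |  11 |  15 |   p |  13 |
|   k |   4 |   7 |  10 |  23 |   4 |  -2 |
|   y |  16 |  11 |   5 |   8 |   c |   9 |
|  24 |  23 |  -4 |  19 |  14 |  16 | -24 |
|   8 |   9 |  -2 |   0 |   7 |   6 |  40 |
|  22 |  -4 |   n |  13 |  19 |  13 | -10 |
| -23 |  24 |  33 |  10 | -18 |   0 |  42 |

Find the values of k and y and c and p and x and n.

k = 22, y = 0, c = 19, p = 10, x = 8, n = 15

Rows 4 and 5 both sum to 68, so that's the common total.
The known cells in row 2 total 46, leaving 68 − 46 = 22 for the blank.
The known cells in column 1 total 68, leaving 68 − 68 = 0 for the blank.
The known cells in row 3 total 49, leaving 68 − 49 = 19 for the blank.
The known cells in column 6 total 58, leaving 68 − 58 = 10 for the blank.
The known cells in row 1 total 60, leaving 68 − 60 = 8 for the blank.
The known cells in row 6 total 53, leaving 68 − 53 = 15 for the blank.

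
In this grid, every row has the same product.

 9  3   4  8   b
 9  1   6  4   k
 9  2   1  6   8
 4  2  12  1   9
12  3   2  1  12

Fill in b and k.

Rows 4 and 5 each multiply to 864, so every row has product 864.
Row 1: 9×3×4×8 = 864, so the missing entry is 864 ÷ 864 = 1.
Row 2: 9×1×6×4 = 216, so the missing entry is 864 ÷ 216 = 4.

b = 1, k = 4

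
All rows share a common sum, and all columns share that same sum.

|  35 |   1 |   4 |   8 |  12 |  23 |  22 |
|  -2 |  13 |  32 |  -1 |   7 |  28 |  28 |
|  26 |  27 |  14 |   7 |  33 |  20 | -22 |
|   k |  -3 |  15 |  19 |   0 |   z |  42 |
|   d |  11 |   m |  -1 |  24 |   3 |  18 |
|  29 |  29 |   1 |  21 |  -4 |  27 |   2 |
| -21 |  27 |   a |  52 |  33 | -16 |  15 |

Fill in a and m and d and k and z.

Rows 1 and 2 both sum to 105, so that's the common total.
The known cells in row 7 total 90, leaving 105 − 90 = 15 for the blank.
The known cells in column 3 total 81, leaving 105 − 81 = 24 for the blank.
The known cells in row 5 total 79, leaving 105 − 79 = 26 for the blank.
The known cells in column 1 total 93, leaving 105 − 93 = 12 for the blank.
The known cells in row 4 total 85, leaving 105 − 85 = 20 for the blank.

a = 15, m = 24, d = 26, k = 12, z = 20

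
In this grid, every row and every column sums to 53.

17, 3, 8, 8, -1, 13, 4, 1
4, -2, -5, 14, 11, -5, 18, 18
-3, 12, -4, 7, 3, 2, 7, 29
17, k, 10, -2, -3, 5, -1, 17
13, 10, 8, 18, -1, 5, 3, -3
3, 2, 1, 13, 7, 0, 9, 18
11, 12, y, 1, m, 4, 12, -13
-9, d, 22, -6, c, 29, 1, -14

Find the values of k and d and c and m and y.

Column 3: 8 − 5 − 4 + 10 + 8 + 1 + 22 = 40, so its missing entry is 53 − 40 = 13.
Row 4: 17 + 10 − 2 − 3 + 5 − 1 + 17 = 43, so its missing entry is 53 − 43 = 10.
Column 2: 3 − 2 + 12 + 10 + 10 + 2 + 12 = 47, so its missing entry is 53 − 47 = 6.
Row 8: -9 + 6 + 22 − 6 + 29 + 1 − 14 = 29, so its missing entry is 53 − 29 = 24.
Row 7: 11 + 12 + 13 + 1 + 4 + 12 − 13 = 40, so its missing entry is 53 − 40 = 13.

k = 10, d = 6, c = 24, m = 13, y = 13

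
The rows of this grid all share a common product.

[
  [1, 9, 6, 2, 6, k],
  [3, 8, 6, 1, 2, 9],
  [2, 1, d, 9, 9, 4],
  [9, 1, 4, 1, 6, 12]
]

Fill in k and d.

Rows 2 and 4 each multiply to 2592, so every row has product 2592.
Row 1: 1×9×6×2×6 = 648, so the missing entry is 2592 ÷ 648 = 4.
Row 3: 2×1×9×9×4 = 648, so the missing entry is 2592 ÷ 648 = 4.

k = 4, d = 4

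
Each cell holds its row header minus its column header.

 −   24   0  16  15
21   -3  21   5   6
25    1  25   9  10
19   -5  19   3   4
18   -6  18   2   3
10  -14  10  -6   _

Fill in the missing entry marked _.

10 − 15 = -5.

-5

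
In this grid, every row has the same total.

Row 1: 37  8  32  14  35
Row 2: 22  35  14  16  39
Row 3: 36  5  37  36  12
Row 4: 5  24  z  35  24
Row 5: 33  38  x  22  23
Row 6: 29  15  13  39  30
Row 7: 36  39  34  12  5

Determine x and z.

Rows 2 and 7 both add up to 126, so every row sums to 126.
Row 5: 33 + 38 + 22 + 23 = 116, so the missing entry is 126 − 116 = 10.
Row 4: 5 + 24 + 35 + 24 = 88, so the missing entry is 126 − 88 = 38.

x = 10, z = 38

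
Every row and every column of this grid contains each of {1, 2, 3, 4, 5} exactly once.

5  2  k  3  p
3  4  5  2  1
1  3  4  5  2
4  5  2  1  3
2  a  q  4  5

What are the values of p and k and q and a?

Cell (5,2): column 2 already has {2, 3, 4, 5} → 1.
Cell (5,3): row 5 already has {1, 2, 4, 5} → 3.
For row 1, column 3: column 3 already has {2, 3, 4, 5}; that leaves 1.
Cell (1,5): row 1 already has {1, 2, 3, 5} → 4.

p = 4, k = 1, q = 3, a = 1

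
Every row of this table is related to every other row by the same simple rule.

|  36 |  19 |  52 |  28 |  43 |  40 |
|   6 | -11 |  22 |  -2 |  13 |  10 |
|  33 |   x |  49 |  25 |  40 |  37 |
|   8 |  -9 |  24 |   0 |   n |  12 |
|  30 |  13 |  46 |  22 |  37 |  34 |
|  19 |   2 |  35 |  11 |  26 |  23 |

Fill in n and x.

n = 15, x = 16

The difference between any two rows is the same in every column — this is an addition table with the headers hidden.
Row 4 minus row 1 is 12 − 40 = -28, so its entry in column 5 is 43 + (-28) = 15.
Row 3 minus row 1 is 37 − 40 = -3, so its entry in column 2 is 19 + (-3) = 16.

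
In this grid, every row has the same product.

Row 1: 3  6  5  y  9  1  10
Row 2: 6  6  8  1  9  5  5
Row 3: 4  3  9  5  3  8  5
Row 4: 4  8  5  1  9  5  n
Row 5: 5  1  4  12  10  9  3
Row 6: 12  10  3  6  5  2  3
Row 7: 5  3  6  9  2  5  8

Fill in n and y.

Rows 2 and 7 each multiply to 64800, so every row has product 64800.
Row 4: 4×8×5×1×9×5 = 7200, so the missing entry is 64800 ÷ 7200 = 9.
Row 1: 3×6×5×9×1×10 = 8100, so the missing entry is 64800 ÷ 8100 = 8.

n = 9, y = 8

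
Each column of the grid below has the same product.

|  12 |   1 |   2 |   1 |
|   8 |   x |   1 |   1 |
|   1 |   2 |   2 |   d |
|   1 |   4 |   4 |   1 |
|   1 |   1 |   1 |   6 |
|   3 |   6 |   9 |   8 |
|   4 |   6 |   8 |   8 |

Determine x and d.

Columns 1 and 3 each multiply to 1152, so every column has product 1152.
Column 2: 1×2×4×1×6×6 = 288, so the missing entry is 1152 ÷ 288 = 4.
Column 4: 1×1×1×6×8×8 = 384, so the missing entry is 1152 ÷ 384 = 3.

x = 4, d = 3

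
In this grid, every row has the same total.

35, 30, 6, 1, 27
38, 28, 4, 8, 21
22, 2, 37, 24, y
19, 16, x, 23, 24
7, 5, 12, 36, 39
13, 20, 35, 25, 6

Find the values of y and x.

Rows 5 and 6 both add up to 99, so every row sums to 99.
Row 3: 22 + 2 + 37 + 24 = 85, so the missing entry is 99 − 85 = 14.
Row 4: 19 + 16 + 23 + 24 = 82, so the missing entry is 99 − 82 = 17.

y = 14, x = 17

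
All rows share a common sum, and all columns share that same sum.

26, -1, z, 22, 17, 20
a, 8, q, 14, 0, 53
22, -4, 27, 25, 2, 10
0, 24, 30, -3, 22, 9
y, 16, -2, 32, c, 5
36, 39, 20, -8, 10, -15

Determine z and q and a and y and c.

z = -2, q = 9, a = -2, y = 0, c = 31

Rows 3 and 4 both sum to 82, so that's the common total.
Column 5 has 17 + 0 + 2 + 22 + 10 = 51; the blank must be 82 − 51 = 31.
Row 5 has 16 − 2 + 32 + 31 + 5 = 82; the blank must be 82 − 82 = 0.
Row 1 has 26 − 1 + 22 + 17 + 20 = 84; the blank must be 82 − 84 = -2.
Column 3 has -2 + 27 + 30 − 2 + 20 = 73; the blank must be 82 − 73 = 9.
Row 2 has 8 + 9 + 14 + 0 + 53 = 84; the blank must be 82 − 84 = -2.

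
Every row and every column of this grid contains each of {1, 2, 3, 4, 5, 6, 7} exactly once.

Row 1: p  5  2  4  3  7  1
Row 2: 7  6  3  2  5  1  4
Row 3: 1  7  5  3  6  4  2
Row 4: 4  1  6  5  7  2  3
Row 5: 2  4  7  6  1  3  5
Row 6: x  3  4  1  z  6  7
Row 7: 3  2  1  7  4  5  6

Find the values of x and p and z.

x = 5, p = 6, z = 2

At (row 6, col 5): column 5 already has {1, 3, 4, 5, 6, 7}, so the value is 2.
For row 6, column 1: row 6 already has {1, 2, 3, 4, 6, 7}; that leaves 5.
At (row 1, col 1): row 1 already has {1, 2, 3, 4, 5, 7}, so the value is 6.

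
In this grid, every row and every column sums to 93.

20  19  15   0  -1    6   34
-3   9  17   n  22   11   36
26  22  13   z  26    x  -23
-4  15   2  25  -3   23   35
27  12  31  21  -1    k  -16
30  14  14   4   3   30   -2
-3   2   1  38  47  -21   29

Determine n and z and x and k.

n = 1, z = 4, x = 25, k = 19

The known cells in row 5 total 74, leaving 93 − 74 = 19 for the blank.
The known cells in column 6 total 68, leaving 93 − 68 = 25 for the blank.
The known cells in row 3 total 89, leaving 93 − 89 = 4 for the blank.
The known cells in row 2 total 92, leaving 93 − 92 = 1 for the blank.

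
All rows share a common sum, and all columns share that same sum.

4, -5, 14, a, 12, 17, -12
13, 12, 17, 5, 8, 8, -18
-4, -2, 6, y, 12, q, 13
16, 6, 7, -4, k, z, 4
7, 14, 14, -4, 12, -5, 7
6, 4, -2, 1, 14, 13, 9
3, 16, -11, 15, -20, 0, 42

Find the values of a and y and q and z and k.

a = 15, y = 17, q = 3, z = 9, k = 7

Rows 2 and 5 both sum to 45, so that's the common total.
Column 5 has 12 + 8 + 12 + 12 + 14 − 20 = 38; the blank must be 45 − 38 = 7.
Row 1 has 4 − 5 + 14 + 12 + 17 − 12 = 30; the blank must be 45 − 30 = 15.
Column 4 has 15 + 5 − 4 − 4 + 1 + 15 = 28; the blank must be 45 − 28 = 17.
Row 3 has -4 − 2 + 6 + 17 + 12 + 13 = 42; the blank must be 45 − 42 = 3.
Row 4 has 16 + 6 + 7 − 4 + 7 + 4 = 36; the blank must be 45 − 36 = 9.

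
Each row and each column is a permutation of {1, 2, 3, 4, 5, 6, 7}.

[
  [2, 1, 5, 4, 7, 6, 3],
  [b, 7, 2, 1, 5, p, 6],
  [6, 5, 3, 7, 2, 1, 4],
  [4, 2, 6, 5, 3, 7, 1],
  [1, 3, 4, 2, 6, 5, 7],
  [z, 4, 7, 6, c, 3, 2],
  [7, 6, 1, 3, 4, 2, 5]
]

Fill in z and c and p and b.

Cell (6,5): column 5 already has {2, 3, 4, 5, 6, 7} → 1.
For row 6, column 1: row 6 already has {1, 2, 3, 4, 6, 7}; that leaves 5.
At (row 2, col 1): column 1 already has {1, 2, 4, 5, 6, 7}, so the value is 3.
Cell (2,6): row 2 already has {1, 2, 3, 5, 6, 7} → 4.

z = 5, c = 1, p = 4, b = 3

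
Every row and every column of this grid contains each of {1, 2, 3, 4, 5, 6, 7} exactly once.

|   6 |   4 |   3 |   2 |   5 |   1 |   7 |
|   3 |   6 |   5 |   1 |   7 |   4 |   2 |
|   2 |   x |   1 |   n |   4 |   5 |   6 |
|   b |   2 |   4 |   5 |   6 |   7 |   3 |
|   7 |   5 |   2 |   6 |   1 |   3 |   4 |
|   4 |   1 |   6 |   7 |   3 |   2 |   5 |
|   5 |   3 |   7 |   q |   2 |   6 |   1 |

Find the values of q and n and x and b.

q = 4, n = 3, x = 7, b = 1

At (row 7, col 4): row 7 already has {1, 2, 3, 5, 6, 7}, so the value is 4.
Cell (3,4): column 4 already has {1, 2, 4, 5, 6, 7} → 3.
Cell (3,2): row 3 already has {1, 2, 3, 4, 5, 6} → 7.
For row 4, column 1: row 4 already has {2, 3, 4, 5, 6, 7}; that leaves 1.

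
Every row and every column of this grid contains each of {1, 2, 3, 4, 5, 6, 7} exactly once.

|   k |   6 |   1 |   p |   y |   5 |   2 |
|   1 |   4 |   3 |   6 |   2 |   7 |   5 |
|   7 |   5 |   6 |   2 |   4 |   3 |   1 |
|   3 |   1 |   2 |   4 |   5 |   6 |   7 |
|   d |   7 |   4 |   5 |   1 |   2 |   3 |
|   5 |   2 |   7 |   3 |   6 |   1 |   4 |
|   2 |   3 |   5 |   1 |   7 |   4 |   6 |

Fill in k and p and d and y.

At (row 5, col 1): row 5 already has {1, 2, 3, 4, 5, 7}, so the value is 6.
Cell (1,4): column 4 already has {1, 2, 3, 4, 5, 6} → 7.
For row 1, column 5: column 5 already has {1, 2, 4, 5, 6, 7}; that leaves 3.
Cell (1,1): row 1 already has {1, 2, 3, 5, 6, 7} → 4.

k = 4, p = 7, d = 6, y = 3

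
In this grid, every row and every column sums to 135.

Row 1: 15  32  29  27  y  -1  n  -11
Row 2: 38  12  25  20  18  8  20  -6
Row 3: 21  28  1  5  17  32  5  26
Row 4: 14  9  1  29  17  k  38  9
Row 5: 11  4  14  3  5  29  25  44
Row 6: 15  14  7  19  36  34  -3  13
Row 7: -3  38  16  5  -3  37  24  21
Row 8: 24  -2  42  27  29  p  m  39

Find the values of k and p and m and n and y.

The known cells in column 5 total 119, leaving 135 − 119 = 16 for the blank.
The known cells in row 1 total 107, leaving 135 − 107 = 28 for the blank.
The known cells in column 7 total 137, leaving 135 − 137 = -2 for the blank.
The known cells in row 8 total 157, leaving 135 − 157 = -22 for the blank.
The known cells in row 4 total 117, leaving 135 − 117 = 18 for the blank.

k = 18, p = -22, m = -2, n = 28, y = 16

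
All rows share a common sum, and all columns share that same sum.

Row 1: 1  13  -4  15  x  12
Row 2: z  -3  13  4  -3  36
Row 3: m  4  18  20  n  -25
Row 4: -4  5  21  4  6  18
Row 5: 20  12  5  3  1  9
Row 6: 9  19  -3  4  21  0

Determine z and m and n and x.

Rows 4 and 5 both sum to 50, so that's the common total.
The known cells in row 2 total 47, leaving 50 − 47 = 3 for the blank.
The known cells in column 1 total 29, leaving 50 − 29 = 21 for the blank.
The known cells in row 3 total 38, leaving 50 − 38 = 12 for the blank.
The known cells in row 1 total 37, leaving 50 − 37 = 13 for the blank.

z = 3, m = 21, n = 12, x = 13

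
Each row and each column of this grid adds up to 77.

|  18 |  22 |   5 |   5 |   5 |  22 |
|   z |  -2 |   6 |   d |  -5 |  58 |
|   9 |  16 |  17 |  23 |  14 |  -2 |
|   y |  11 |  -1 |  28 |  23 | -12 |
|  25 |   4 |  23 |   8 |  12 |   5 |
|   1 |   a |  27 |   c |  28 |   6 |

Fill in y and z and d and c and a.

y = 28, z = -4, d = 24, c = -11, a = 26

Column 2: 22 − 2 + 16 + 11 + 4 = 51, so its missing entry is 77 − 51 = 26.
Row 6: 1 + 26 + 27 + 28 + 6 = 88, so its missing entry is 77 − 88 = -11.
Row 4: 11 − 1 + 28 + 23 − 12 = 49, so its missing entry is 77 − 49 = 28.
Column 1: 18 + 9 + 28 + 25 + 1 = 81, so its missing entry is 77 − 81 = -4.
Row 2: -4 − 2 + 6 − 5 + 58 = 53, so its missing entry is 77 − 53 = 24.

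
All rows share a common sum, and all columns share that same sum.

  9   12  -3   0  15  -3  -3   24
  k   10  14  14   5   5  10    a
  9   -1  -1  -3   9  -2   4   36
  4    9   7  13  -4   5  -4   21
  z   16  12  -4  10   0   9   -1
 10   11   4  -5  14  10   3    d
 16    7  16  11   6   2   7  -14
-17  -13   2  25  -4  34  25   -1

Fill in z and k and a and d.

Rows 1 and 3 both sum to 51, so that's the common total.
The known cells in row 5 total 42, leaving 51 − 42 = 9 for the blank.
The known cells in column 1 total 40, leaving 51 − 40 = 11 for the blank.
The known cells in row 2 total 69, leaving 51 − 69 = -18 for the blank.
The known cells in row 6 total 47, leaving 51 − 47 = 4 for the blank.

z = 9, k = 11, a = -18, d = 4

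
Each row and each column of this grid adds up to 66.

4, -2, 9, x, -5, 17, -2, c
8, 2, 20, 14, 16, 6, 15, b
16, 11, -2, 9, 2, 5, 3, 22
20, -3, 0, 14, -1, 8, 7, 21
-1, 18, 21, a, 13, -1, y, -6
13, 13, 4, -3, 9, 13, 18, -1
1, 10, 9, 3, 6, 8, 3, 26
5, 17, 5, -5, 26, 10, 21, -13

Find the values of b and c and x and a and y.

b = -15, c = 32, x = 13, a = 21, y = 1

The known cells in column 7 total 65, leaving 66 − 65 = 1 for the blank.
The known cells in row 5 total 45, leaving 66 − 45 = 21 for the blank.
The known cells in column 4 total 53, leaving 66 − 53 = 13 for the blank.
The known cells in row 1 total 34, leaving 66 − 34 = 32 for the blank.
The known cells in row 2 total 81, leaving 66 − 81 = -15 for the blank.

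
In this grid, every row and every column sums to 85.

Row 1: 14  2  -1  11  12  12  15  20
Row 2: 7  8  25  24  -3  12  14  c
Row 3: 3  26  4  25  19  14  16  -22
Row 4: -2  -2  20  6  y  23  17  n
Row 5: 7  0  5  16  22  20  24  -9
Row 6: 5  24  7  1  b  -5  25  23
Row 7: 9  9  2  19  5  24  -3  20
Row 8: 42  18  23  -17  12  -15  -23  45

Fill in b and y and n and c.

The known cells in row 6 total 80, leaving 85 − 80 = 5 for the blank.
The known cells in column 5 total 72, leaving 85 − 72 = 13 for the blank.
The known cells in row 4 total 75, leaving 85 − 75 = 10 for the blank.
The known cells in row 2 total 87, leaving 85 − 87 = -2 for the blank.

b = 5, y = 13, n = 10, c = -2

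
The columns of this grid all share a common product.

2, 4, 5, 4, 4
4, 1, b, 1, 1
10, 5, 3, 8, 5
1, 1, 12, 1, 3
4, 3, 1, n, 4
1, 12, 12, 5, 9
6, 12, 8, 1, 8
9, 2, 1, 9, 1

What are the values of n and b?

n = 12, b = 1

Columns 1 and 2 each multiply to 17280, so every column has product 17280.
Column 4: 4×1×8×1×5×1×9 = 1440, so the missing entry is 17280 ÷ 1440 = 12.
Column 3: 5×3×12×1×12×8×1 = 17280, so the missing entry is 17280 ÷ 17280 = 1.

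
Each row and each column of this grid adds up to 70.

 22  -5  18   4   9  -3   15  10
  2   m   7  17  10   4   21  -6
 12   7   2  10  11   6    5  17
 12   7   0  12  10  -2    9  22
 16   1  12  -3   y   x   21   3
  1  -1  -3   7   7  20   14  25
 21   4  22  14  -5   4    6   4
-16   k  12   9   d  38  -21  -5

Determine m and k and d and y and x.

The known cells in row 2 total 55, leaving 70 − 55 = 15 for the blank.
The known cells in column 2 total 28, leaving 70 − 28 = 42 for the blank.
The known cells in row 8 total 59, leaving 70 − 59 = 11 for the blank.
The known cells in column 5 total 53, leaving 70 − 53 = 17 for the blank.
The known cells in row 5 total 67, leaving 70 − 67 = 3 for the blank.

m = 15, k = 42, d = 11, y = 17, x = 3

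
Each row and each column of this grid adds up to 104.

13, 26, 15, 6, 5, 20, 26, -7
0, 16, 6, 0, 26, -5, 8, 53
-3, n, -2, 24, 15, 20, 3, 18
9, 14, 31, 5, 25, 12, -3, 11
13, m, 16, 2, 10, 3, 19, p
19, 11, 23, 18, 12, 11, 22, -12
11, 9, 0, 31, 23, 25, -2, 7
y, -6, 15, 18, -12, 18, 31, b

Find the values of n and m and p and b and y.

n = 29, m = 5, p = 36, b = -2, y = 42

Row 3 has -3 − 2 + 24 + 15 + 20 + 3 + 18 = 75; the blank must be 104 − 75 = 29.
Column 1 has 13 + 0 − 3 + 9 + 13 + 19 + 11 = 62; the blank must be 104 − 62 = 42.
Row 8 has 42 − 6 + 15 + 18 − 12 + 18 + 31 = 106; the blank must be 104 − 106 = -2.
Column 2 has 26 + 16 + 29 + 14 + 11 + 9 − 6 = 99; the blank must be 104 − 99 = 5.
Row 5 has 13 + 5 + 16 + 2 + 10 + 3 + 19 = 68; the blank must be 104 − 68 = 36.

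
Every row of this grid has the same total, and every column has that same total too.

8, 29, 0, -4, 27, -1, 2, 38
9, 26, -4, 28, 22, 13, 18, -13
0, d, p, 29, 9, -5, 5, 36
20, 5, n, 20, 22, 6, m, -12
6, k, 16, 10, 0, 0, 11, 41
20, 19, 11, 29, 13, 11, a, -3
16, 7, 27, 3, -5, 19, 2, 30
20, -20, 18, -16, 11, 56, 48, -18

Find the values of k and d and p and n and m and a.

Rows 1 and 2 both sum to 99, so that's the common total.
Row 6 has 20 + 19 + 11 + 29 + 13 + 11 − 3 = 100; the blank must be 99 − 100 = -1.
Column 7 has 2 + 18 + 5 + 11 − 1 + 2 + 48 = 85; the blank must be 99 − 85 = 14.
Row 4 has 20 + 5 + 20 + 22 + 6 + 14 − 12 = 75; the blank must be 99 − 75 = 24.
Column 3 has 0 − 4 + 24 + 16 + 11 + 27 + 18 = 92; the blank must be 99 − 92 = 7.
Row 3 has 0 + 7 + 29 + 9 − 5 + 5 + 36 = 81; the blank must be 99 − 81 = 18.
Row 5 has 6 + 16 + 10 + 0 + 0 + 11 + 41 = 84; the blank must be 99 − 84 = 15.

k = 15, d = 18, p = 7, n = 24, m = 14, a = -1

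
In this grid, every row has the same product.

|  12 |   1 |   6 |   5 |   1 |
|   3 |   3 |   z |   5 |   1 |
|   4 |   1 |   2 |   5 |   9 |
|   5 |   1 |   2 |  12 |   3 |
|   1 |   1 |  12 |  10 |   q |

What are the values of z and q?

Rows 1 and 3 each multiply to 360, so every row has product 360.
Row 2: 3×3×5×1 = 45, so the missing entry is 360 ÷ 45 = 8.
Row 5: 1×1×12×10 = 120, so the missing entry is 360 ÷ 120 = 3.

z = 8, q = 3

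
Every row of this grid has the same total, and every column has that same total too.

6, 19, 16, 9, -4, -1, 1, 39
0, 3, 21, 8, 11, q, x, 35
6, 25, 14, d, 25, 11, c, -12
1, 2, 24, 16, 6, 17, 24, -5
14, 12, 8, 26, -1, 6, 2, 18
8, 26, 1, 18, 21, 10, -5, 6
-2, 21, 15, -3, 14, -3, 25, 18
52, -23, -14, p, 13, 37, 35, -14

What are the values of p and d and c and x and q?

p = -1, d = 12, c = 4, x = -1, q = 8

Rows 1 and 4 both sum to 85, so that's the common total.
The known cells in column 6 total 77, leaving 85 − 77 = 8 for the blank.
The known cells in row 8 total 86, leaving 85 − 86 = -1 for the blank.
The known cells in column 4 total 73, leaving 85 − 73 = 12 for the blank.
The known cells in row 3 total 81, leaving 85 − 81 = 4 for the blank.
The known cells in row 2 total 86, leaving 85 − 86 = -1 for the blank.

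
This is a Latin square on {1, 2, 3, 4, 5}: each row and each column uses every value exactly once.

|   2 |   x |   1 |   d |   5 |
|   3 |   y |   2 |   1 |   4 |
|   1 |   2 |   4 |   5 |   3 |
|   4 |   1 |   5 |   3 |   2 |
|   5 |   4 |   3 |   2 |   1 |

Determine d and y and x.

For row 2, column 2: row 2 already has {1, 2, 3, 4}; that leaves 5.
Cell (1,2): column 2 already has {1, 2, 4, 5} → 3.
Cell (1,4): row 1 already has {1, 2, 3, 5} → 4.

d = 4, y = 5, x = 3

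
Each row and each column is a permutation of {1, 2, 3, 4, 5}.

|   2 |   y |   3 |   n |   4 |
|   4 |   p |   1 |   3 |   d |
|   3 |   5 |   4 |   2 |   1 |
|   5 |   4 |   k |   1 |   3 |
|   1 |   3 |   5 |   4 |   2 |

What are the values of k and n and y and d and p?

At (row 1, col 4): column 4 already has {1, 2, 3, 4}, so the value is 5.
At (row 1, col 2): row 1 already has {2, 3, 4, 5}, so the value is 1.
At (row 2, col 2): column 2 already has {1, 3, 4, 5}, so the value is 2.
At (row 2, col 5): row 2 already has {1, 2, 3, 4}, so the value is 5.
Cell (4,3): row 4 already has {1, 3, 4, 5} → 2.

k = 2, n = 5, y = 1, d = 5, p = 2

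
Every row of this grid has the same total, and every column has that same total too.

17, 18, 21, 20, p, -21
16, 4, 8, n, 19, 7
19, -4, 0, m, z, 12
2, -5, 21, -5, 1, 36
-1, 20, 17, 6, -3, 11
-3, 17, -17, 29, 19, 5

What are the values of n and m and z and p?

Rows 4 and 5 both sum to 50, so that's the common total.
Row 2: 16 + 4 + 8 + 19 + 7 = 54, so its missing entry is 50 − 54 = -4.
Column 4: 20 − 4 − 5 + 6 + 29 = 46, so its missing entry is 50 − 46 = 4.
Row 3: 19 − 4 + 0 + 4 + 12 = 31, so its missing entry is 50 − 31 = 19.
Row 1: 17 + 18 + 21 + 20 − 21 = 55, so its missing entry is 50 − 55 = -5.

n = -4, m = 4, z = 19, p = -5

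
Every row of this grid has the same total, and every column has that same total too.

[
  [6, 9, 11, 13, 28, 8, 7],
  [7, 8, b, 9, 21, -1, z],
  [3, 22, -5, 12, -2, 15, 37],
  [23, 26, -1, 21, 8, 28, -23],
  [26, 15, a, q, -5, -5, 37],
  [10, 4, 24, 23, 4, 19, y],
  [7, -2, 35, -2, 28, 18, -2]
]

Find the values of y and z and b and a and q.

Rows 1 and 3 both sum to 82, so that's the common total.
Column 4: 13 + 9 + 12 + 21 + 23 − 2 = 76, so its missing entry is 82 − 76 = 6.
Row 5: 26 + 15 + 6 − 5 − 5 + 37 = 74, so its missing entry is 82 − 74 = 8.
Column 3: 11 − 5 − 1 + 8 + 24 + 35 = 72, so its missing entry is 82 − 72 = 10.
Row 6: 10 + 4 + 24 + 23 + 4 + 19 = 84, so its missing entry is 82 − 84 = -2.
Row 2: 7 + 8 + 10 + 9 + 21 − 1 = 54, so its missing entry is 82 − 54 = 28.

y = -2, z = 28, b = 10, a = 8, q = 6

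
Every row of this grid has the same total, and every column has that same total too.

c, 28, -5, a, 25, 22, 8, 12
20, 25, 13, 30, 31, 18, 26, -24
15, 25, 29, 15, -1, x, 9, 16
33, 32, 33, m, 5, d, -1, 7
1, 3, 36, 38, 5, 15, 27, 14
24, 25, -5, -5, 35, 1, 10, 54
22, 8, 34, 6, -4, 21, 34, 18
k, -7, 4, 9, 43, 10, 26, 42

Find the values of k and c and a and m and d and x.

k = 12, c = 12, a = 37, m = 9, d = 21, x = 31

Rows 2 and 5 both sum to 139, so that's the common total.
Row 8: -7 + 4 + 9 + 43 + 10 + 26 + 42 = 127, so its missing entry is 139 − 127 = 12.
Column 1: 20 + 15 + 33 + 1 + 24 + 22 + 12 = 127, so its missing entry is 139 − 127 = 12.
Row 1: 12 + 28 − 5 + 25 + 22 + 8 + 12 = 102, so its missing entry is 139 − 102 = 37.
Column 4: 37 + 30 + 15 + 38 − 5 + 6 + 9 = 130, so its missing entry is 139 − 130 = 9.
Row 3: 15 + 25 + 29 + 15 − 1 + 9 + 16 = 108, so its missing entry is 139 − 108 = 31.
Row 4: 33 + 32 + 33 + 9 + 5 − 1 + 7 = 118, so its missing entry is 139 − 118 = 21.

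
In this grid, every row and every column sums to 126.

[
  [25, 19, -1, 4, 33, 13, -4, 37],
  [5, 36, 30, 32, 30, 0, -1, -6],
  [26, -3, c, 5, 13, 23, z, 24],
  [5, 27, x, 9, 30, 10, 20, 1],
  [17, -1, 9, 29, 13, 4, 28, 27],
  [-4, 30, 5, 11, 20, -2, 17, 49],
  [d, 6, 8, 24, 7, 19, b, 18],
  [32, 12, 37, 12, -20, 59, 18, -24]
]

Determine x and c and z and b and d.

x = 24, c = 14, z = 24, b = 24, d = 20

The known cells in column 1 total 106, leaving 126 − 106 = 20 for the blank.
The known cells in row 7 total 102, leaving 126 − 102 = 24 for the blank.
The known cells in column 7 total 102, leaving 126 − 102 = 24 for the blank.
The known cells in row 3 total 112, leaving 126 − 112 = 14 for the blank.
The known cells in row 4 total 102, leaving 126 − 102 = 24 for the blank.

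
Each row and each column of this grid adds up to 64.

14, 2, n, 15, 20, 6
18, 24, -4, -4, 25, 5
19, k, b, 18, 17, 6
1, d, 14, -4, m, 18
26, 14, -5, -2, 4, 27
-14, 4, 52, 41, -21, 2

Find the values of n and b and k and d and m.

Column 5 has 20 + 25 + 17 + 4 − 21 = 45; the blank must be 64 − 45 = 19.
Row 4 has 1 + 14 − 4 + 19 + 18 = 48; the blank must be 64 − 48 = 16.
Column 2 has 2 + 24 + 16 + 14 + 4 = 60; the blank must be 64 − 60 = 4.
Row 1 has 14 + 2 + 15 + 20 + 6 = 57; the blank must be 64 − 57 = 7.
Row 3 has 19 + 4 + 18 + 17 + 6 = 64; the blank must be 64 − 64 = 0.

n = 7, b = 0, k = 4, d = 16, m = 19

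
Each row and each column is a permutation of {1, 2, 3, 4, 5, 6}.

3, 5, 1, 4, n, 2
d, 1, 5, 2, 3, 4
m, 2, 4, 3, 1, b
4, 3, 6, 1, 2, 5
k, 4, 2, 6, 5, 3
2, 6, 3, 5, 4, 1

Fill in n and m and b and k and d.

n = 6, m = 5, b = 6, k = 1, d = 6

Cell (5,1): row 5 already has {2, 3, 4, 5, 6} → 1.
Cell (1,5): row 1 already has {1, 2, 3, 4, 5} → 6.
For row 2, column 1: row 2 already has {1, 2, 3, 4, 5}; that leaves 6.
Cell (3,1): column 1 already has {1, 2, 3, 4, 6} → 5.
Cell (3,6): row 3 already has {1, 2, 3, 4, 5} → 6.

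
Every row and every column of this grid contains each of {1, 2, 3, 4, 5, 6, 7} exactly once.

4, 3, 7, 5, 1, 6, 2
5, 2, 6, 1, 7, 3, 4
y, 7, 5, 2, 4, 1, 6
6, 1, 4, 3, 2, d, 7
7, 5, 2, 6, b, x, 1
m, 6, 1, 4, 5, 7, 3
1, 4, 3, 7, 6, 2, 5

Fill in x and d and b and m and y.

Cell (5,5): column 5 already has {1, 2, 4, 5, 6, 7} → 3.
At (row 3, col 1): row 3 already has {1, 2, 4, 5, 6, 7}, so the value is 3.
Cell (5,6): row 5 already has {1, 2, 3, 5, 6, 7} → 4.
Cell (6,1): row 6 already has {1, 3, 4, 5, 6, 7} → 2.
At (row 4, col 6): row 4 already has {1, 2, 3, 4, 6, 7}, so the value is 5.

x = 4, d = 5, b = 3, m = 2, y = 3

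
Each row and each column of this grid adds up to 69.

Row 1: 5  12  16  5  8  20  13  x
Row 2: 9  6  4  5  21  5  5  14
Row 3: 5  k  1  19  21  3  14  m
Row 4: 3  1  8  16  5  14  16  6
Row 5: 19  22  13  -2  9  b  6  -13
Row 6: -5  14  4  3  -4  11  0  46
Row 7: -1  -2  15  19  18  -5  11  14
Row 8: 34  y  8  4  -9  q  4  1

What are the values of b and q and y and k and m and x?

The known cells in row 1 total 79, leaving 69 − 79 = -10 for the blank.
The known cells in column 8 total 58, leaving 69 − 58 = 11 for the blank.
The known cells in row 3 total 74, leaving 69 − 74 = -5 for the blank.
The known cells in column 2 total 48, leaving 69 − 48 = 21 for the blank.
The known cells in row 5 total 54, leaving 69 − 54 = 15 for the blank.
The known cells in row 8 total 63, leaving 69 − 63 = 6 for the blank.

b = 15, q = 6, y = 21, k = -5, m = 11, x = -10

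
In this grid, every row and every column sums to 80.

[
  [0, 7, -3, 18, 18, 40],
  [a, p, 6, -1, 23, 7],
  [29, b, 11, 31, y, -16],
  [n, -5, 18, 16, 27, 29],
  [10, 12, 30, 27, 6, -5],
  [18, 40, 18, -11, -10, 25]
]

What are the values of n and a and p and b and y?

n = -5, a = 28, p = 17, b = 9, y = 16

Column 5 has 18 + 23 + 27 + 6 − 10 = 64; the blank must be 80 − 64 = 16.
Row 3 has 29 + 11 + 31 + 16 − 16 = 71; the blank must be 80 − 71 = 9.
Column 2 has 7 + 9 − 5 + 12 + 40 = 63; the blank must be 80 − 63 = 17.
Row 4 has -5 + 18 + 16 + 27 + 29 = 85; the blank must be 80 − 85 = -5.
Row 2 has 17 + 6 − 1 + 23 + 7 = 52; the blank must be 80 − 52 = 28.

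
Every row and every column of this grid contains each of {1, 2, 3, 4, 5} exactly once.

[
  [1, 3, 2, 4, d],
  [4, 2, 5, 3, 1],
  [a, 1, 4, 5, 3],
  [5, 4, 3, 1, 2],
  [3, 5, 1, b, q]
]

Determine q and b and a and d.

At (row 5, col 4): column 4 already has {1, 3, 4, 5}, so the value is 2.
For row 5, column 5: row 5 already has {1, 2, 3, 5}; that leaves 4.
Cell (3,1): row 3 already has {1, 3, 4, 5} → 2.
At (row 1, col 5): row 1 already has {1, 2, 3, 4}, so the value is 5.

q = 4, b = 2, a = 2, d = 5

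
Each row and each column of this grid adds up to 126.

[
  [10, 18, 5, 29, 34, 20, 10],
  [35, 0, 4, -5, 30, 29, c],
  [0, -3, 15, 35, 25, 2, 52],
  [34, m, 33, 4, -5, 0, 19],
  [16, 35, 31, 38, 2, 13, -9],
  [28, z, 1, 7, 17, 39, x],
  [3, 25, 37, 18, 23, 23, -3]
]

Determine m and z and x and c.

Row 4: 34 + 33 + 4 − 5 + 0 + 19 = 85, so its missing entry is 126 − 85 = 41.
Row 2: 35 + 0 + 4 − 5 + 30 + 29 = 93, so its missing entry is 126 − 93 = 33.
Column 7: 10 + 33 + 52 + 19 − 9 − 3 = 102, so its missing entry is 126 − 102 = 24.
Row 6: 28 + 1 + 7 + 17 + 39 + 24 = 116, so its missing entry is 126 − 116 = 10.

m = 41, z = 10, x = 24, c = 33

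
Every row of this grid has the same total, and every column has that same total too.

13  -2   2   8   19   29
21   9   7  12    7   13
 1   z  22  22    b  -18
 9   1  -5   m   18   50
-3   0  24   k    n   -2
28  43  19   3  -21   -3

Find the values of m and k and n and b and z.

m = -4, k = 28, n = 22, b = 24, z = 18

Rows 1 and 2 both sum to 69, so that's the common total.
Column 2: -2 + 9 + 1 + 0 + 43 = 51, so its missing entry is 69 − 51 = 18.
Row 3: 1 + 18 + 22 + 22 − 18 = 45, so its missing entry is 69 − 45 = 24.
Column 5: 19 + 7 + 24 + 18 − 21 = 47, so its missing entry is 69 − 47 = 22.
Row 5: -3 + 0 + 24 + 22 − 2 = 41, so its missing entry is 69 − 41 = 28.
Row 4: 9 + 1 − 5 + 18 + 50 = 73, so its missing entry is 69 − 73 = -4.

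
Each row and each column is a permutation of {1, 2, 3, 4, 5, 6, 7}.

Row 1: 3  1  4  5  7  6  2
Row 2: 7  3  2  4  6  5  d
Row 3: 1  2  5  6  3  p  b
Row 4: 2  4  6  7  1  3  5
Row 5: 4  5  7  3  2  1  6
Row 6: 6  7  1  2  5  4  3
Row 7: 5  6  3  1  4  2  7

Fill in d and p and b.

d = 1, p = 7, b = 4

Cell (2,7): row 2 already has {2, 3, 4, 5, 6, 7} → 1.
For row 3, column 6: column 6 already has {1, 2, 3, 4, 5, 6}; that leaves 7.
At (row 3, col 7): row 3 already has {1, 2, 3, 5, 6, 7}, so the value is 4.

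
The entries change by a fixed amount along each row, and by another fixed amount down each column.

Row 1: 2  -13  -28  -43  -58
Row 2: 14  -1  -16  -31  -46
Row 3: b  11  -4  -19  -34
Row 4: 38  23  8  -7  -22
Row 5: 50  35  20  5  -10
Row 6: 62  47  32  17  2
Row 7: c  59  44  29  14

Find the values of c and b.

Along each row the entries change by -15 per step; down each column they change by 12.
Row 7: from 59 at column 2, stepping by -15 to column 1 gives 74.
Row 3: from 11 at column 2, stepping by -15 to column 1 gives 26.

c = 74, b = 26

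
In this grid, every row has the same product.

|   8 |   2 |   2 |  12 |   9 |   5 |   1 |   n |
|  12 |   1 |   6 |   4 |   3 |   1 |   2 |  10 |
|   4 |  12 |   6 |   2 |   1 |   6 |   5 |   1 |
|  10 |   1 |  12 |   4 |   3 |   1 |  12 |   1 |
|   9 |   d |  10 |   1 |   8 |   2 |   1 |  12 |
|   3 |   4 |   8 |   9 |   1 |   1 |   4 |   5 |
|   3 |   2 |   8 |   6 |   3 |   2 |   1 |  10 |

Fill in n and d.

n = 1, d = 1

Rows 3 and 4 each multiply to 17280, so every row has product 17280.
Row 1: 8×2×2×12×9×5×1 = 17280, so the missing entry is 17280 ÷ 17280 = 1.
Row 5: 9×10×1×8×2×1×12 = 17280, so the missing entry is 17280 ÷ 17280 = 1.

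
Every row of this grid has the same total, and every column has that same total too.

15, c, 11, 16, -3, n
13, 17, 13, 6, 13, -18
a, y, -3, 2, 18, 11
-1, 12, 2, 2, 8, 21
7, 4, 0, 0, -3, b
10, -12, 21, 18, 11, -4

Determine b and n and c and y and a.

Rows 2 and 4 both sum to 44, so that's the common total.
Column 1: 15 + 13 − 1 + 7 + 10 = 44, so its missing entry is 44 − 44 = 0.
Row 3: 0 − 3 + 2 + 18 + 11 = 28, so its missing entry is 44 − 28 = 16.
Column 2: 17 + 16 + 12 + 4 − 12 = 37, so its missing entry is 44 − 37 = 7.
Row 5: 7 + 4 + 0 + 0 − 3 = 8, so its missing entry is 44 − 8 = 36.
Row 1: 15 + 7 + 11 + 16 − 3 = 46, so its missing entry is 44 − 46 = -2.

b = 36, n = -2, c = 7, y = 16, a = 0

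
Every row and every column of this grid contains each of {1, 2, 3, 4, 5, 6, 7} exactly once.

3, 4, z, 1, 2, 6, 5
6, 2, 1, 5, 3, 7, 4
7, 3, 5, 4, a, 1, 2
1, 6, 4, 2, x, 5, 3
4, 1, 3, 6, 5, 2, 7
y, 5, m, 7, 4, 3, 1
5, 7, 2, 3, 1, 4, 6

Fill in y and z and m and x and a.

y = 2, z = 7, m = 6, x = 7, a = 6

Cell (3,5): row 3 already has {1, 2, 3, 4, 5, 7} → 6.
For row 4, column 5: row 4 already has {1, 2, 3, 4, 5, 6}; that leaves 7.
Cell (1,3): row 1 already has {1, 2, 3, 4, 5, 6} → 7.
At (row 6, col 1): column 1 already has {1, 3, 4, 5, 6, 7}, so the value is 2.
For row 6, column 3: row 6 already has {1, 2, 3, 4, 5, 7}; that leaves 6.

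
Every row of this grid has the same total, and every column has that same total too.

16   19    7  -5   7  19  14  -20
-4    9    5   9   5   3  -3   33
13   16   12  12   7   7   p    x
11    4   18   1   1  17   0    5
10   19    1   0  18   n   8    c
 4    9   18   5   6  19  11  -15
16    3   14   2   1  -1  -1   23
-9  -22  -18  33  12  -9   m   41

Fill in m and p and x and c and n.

m = 29, p = -1, x = -9, c = -1, n = 2

Rows 1 and 2 both sum to 57, so that's the common total.
The known cells in column 6 total 55, leaving 57 − 55 = 2 for the blank.
The known cells in row 8 total 28, leaving 57 − 28 = 29 for the blank.
The known cells in column 7 total 58, leaving 57 − 58 = -1 for the blank.
The known cells in row 3 total 66, leaving 57 − 66 = -9 for the blank.
The known cells in row 5 total 58, leaving 57 − 58 = -1 for the blank.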